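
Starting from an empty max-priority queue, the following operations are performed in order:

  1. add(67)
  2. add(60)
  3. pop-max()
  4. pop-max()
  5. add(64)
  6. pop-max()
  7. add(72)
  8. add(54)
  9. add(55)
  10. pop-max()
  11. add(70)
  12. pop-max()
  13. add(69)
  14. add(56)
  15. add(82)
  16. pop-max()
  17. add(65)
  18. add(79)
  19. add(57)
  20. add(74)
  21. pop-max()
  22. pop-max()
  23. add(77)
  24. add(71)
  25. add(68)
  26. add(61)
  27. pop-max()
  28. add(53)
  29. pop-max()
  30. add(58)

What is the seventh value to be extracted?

insert 67 → {67}
insert 60 → {67, 60}
pop-max → 67; now {60}
pop-max → 60; now {}
insert 64 → {64}
pop-max → 64; now {}
insert 72 → {72}
insert 54 → {72, 54}
insert 55 → {72, 55, 54}
pop-max → 72; now {55, 54}
insert 70 → {70, 55, 54}
pop-max → 70; now {55, 54}
insert 69 → {69, 55, 54}
insert 56 → {69, 56, 55, 54}
insert 82 → {82, 69, 56, 55, 54}
pop-max → 82; now {69, 56, 55, 54}
insert 65 → {69, 65, 56, 55, 54}
insert 79 → {79, 69, 65, 56, 55, 54}
insert 57 → {79, 69, 65, 57, 56, 55, 54}
insert 74 → {79, 74, 69, 65, 57, 56, 55, 54}
pop-max → 79; now {74, 69, 65, 57, 56, 55, 54}
pop-max → 74; now {69, 65, 57, 56, 55, 54}
insert 77 → {77, 69, 65, 57, 56, 55, 54}
insert 71 → {77, 71, 69, 65, 57, 56, 55, 54}
insert 68 → {77, 71, 69, 68, 65, 57, 56, 55, 54}
insert 61 → {77, 71, 69, 68, 65, 61, 57, 56, 55, 54}
pop-max → 77; now {71, 69, 68, 65, 61, 57, 56, 55, 54}
insert 53 → {71, 69, 68, 65, 61, 57, 56, 55, 54, 53}
pop-max → 71; now {69, 68, 65, 61, 57, 56, 55, 54, 53}
insert 58 → {69, 68, 65, 61, 58, 57, 56, 55, 54, 53}

79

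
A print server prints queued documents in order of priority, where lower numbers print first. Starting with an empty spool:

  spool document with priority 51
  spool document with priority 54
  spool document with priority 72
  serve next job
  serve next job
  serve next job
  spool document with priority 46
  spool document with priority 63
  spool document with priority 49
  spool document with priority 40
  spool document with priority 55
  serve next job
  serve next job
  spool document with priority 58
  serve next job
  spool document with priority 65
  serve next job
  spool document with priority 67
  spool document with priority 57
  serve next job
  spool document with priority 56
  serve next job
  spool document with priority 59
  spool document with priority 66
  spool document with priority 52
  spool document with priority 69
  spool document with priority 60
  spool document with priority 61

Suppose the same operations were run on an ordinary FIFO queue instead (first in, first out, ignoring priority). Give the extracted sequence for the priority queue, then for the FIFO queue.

insert 51 → {51}
insert 54 → {51, 54}
insert 72 → {51, 54, 72}
serve next job → 51; now {54, 72}
serve next job → 54; now {72}
serve next job → 72; now {}
insert 46 → {46}
insert 63 → {46, 63}
insert 49 → {46, 49, 63}
insert 40 → {40, 46, 49, 63}
insert 55 → {40, 46, 49, 55, 63}
serve next job → 40; now {46, 49, 55, 63}
serve next job → 46; now {49, 55, 63}
insert 58 → {49, 55, 58, 63}
serve next job → 49; now {55, 58, 63}
insert 65 → {55, 58, 63, 65}
serve next job → 55; now {58, 63, 65}
insert 67 → {58, 63, 65, 67}
insert 57 → {57, 58, 63, 65, 67}
serve next job → 57; now {58, 63, 65, 67}
insert 56 → {56, 58, 63, 65, 67}
serve next job → 56; now {58, 63, 65, 67}
insert 59 → {58, 59, 63, 65, 67}
insert 66 → {58, 59, 63, 65, 66, 67}
insert 52 → {52, 58, 59, 63, 65, 66, 67}
insert 69 → {52, 58, 59, 63, 65, 66, 67, 69}
insert 60 → {52, 58, 59, 60, 63, 65, 66, 67, 69}
insert 61 → {52, 58, 59, 60, 61, 63, 65, 66, 67, 69}

priority queue: 51, 54, 72, 40, 46, 49, 55, 57, 56; FIFO queue: 51 → 54 → 72 → 46 → 63 → 49 → 40 → 55 → 58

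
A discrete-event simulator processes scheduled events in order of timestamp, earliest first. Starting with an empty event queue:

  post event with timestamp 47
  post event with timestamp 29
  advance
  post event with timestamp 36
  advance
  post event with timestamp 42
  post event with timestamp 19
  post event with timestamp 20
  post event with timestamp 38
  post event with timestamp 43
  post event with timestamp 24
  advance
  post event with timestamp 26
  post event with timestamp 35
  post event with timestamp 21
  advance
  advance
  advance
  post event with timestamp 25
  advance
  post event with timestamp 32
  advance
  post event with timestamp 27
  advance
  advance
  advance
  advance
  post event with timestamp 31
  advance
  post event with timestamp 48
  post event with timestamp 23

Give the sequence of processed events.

29 → 36 → 19 → 20 → 21 → 24 → 25 → 26 → 27 → 32 → 35 → 38 → 31

insert 47 → {47}
insert 29 → {29, 47}
advance → 29; now {47}
insert 36 → {36, 47}
advance → 36; now {47}
insert 42 → {42, 47}
insert 19 → {19, 42, 47}
insert 20 → {19, 20, 42, 47}
insert 38 → {19, 20, 38, 42, 47}
insert 43 → {19, 20, 38, 42, 43, 47}
insert 24 → {19, 20, 24, 38, 42, 43, 47}
advance → 19; now {20, 24, 38, 42, 43, 47}
insert 26 → {20, 24, 26, 38, 42, 43, 47}
insert 35 → {20, 24, 26, 35, 38, 42, 43, 47}
insert 21 → {20, 21, 24, 26, 35, 38, 42, 43, 47}
advance → 20; now {21, 24, 26, 35, 38, 42, 43, 47}
advance → 21; now {24, 26, 35, 38, 42, 43, 47}
advance → 24; now {26, 35, 38, 42, 43, 47}
insert 25 → {25, 26, 35, 38, 42, 43, 47}
advance → 25; now {26, 35, 38, 42, 43, 47}
insert 32 → {26, 32, 35, 38, 42, 43, 47}
advance → 26; now {32, 35, 38, 42, 43, 47}
insert 27 → {27, 32, 35, 38, 42, 43, 47}
advance → 27; now {32, 35, 38, 42, 43, 47}
advance → 32; now {35, 38, 42, 43, 47}
advance → 35; now {38, 42, 43, 47}
advance → 38; now {42, 43, 47}
insert 31 → {31, 42, 43, 47}
advance → 31; now {42, 43, 47}
insert 48 → {42, 43, 47, 48}
insert 23 → {23, 42, 43, 47, 48}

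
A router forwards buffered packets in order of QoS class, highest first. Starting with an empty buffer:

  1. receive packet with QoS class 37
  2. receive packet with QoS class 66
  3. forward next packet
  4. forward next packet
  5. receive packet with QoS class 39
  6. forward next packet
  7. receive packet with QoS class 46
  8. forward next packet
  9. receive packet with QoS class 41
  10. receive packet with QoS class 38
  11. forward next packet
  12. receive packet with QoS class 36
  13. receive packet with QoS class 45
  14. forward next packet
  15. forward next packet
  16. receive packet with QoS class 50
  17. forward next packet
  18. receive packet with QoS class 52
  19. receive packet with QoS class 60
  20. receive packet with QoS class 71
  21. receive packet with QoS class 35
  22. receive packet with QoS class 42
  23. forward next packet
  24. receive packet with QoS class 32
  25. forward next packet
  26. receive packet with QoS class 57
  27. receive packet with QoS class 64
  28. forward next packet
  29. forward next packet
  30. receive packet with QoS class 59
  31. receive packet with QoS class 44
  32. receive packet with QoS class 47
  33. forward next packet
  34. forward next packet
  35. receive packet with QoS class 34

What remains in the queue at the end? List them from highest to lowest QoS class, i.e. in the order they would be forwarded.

insert 37 → {37}
insert 66 → {66, 37}
forward next packet → 66; now {37}
forward next packet → 37; now {}
insert 39 → {39}
forward next packet → 39; now {}
insert 46 → {46}
forward next packet → 46; now {}
insert 41 → {41}
insert 38 → {41, 38}
forward next packet → 41; now {38}
insert 36 → {38, 36}
insert 45 → {45, 38, 36}
forward next packet → 45; now {38, 36}
forward next packet → 38; now {36}
insert 50 → {50, 36}
forward next packet → 50; now {36}
insert 52 → {52, 36}
insert 60 → {60, 52, 36}
insert 71 → {71, 60, 52, 36}
insert 35 → {71, 60, 52, 36, 35}
insert 42 → {71, 60, 52, 42, 36, 35}
forward next packet → 71; now {60, 52, 42, 36, 35}
insert 32 → {60, 52, 42, 36, 35, 32}
forward next packet → 60; now {52, 42, 36, 35, 32}
insert 57 → {57, 52, 42, 36, 35, 32}
insert 64 → {64, 57, 52, 42, 36, 35, 32}
forward next packet → 64; now {57, 52, 42, 36, 35, 32}
forward next packet → 57; now {52, 42, 36, 35, 32}
insert 59 → {59, 52, 42, 36, 35, 32}
insert 44 → {59, 52, 44, 42, 36, 35, 32}
insert 47 → {59, 52, 47, 44, 42, 36, 35, 32}
forward next packet → 59; now {52, 47, 44, 42, 36, 35, 32}
forward next packet → 52; now {47, 44, 42, 36, 35, 32}
insert 34 → {47, 44, 42, 36, 35, 34, 32}

47, 44, 42, 36, 35, 34, 32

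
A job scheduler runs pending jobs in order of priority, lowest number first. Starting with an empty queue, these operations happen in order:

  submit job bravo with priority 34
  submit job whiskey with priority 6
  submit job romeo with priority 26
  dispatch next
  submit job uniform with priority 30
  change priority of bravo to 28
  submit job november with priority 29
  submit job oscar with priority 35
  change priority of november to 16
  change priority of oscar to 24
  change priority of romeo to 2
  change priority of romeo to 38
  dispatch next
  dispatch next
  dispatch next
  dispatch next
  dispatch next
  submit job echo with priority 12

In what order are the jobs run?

add bravo (priority 34) → {bravo:34}
add whiskey (priority 6) → {whiskey:6, bravo:34}
add romeo (priority 26) → {whiskey:6, romeo:26, bravo:34}
dispatch next → whiskey; now {romeo:26, bravo:34}
add uniform (priority 30) → {romeo:26, uniform:30, bravo:34}
update bravo to priority 28 → {romeo:26, bravo:28, uniform:30}
add november (priority 29) → {romeo:26, bravo:28, november:29, uniform:30}
add oscar (priority 35) → {romeo:26, bravo:28, november:29, uniform:30, oscar:35}
update november to priority 16 → {november:16, romeo:26, bravo:28, uniform:30, oscar:35}
update oscar to priority 24 → {november:16, oscar:24, romeo:26, bravo:28, uniform:30}
update romeo to priority 2 → {romeo:2, november:16, oscar:24, bravo:28, uniform:30}
update romeo to priority 38 → {november:16, oscar:24, bravo:28, uniform:30, romeo:38}
dispatch next → november; now {oscar:24, bravo:28, uniform:30, romeo:38}
dispatch next → oscar; now {bravo:28, uniform:30, romeo:38}
dispatch next → bravo; now {uniform:30, romeo:38}
dispatch next → uniform; now {romeo:38}
dispatch next → romeo; now {}
add echo (priority 12) → {echo:12}

whiskey → november → oscar → bravo → uniform → romeo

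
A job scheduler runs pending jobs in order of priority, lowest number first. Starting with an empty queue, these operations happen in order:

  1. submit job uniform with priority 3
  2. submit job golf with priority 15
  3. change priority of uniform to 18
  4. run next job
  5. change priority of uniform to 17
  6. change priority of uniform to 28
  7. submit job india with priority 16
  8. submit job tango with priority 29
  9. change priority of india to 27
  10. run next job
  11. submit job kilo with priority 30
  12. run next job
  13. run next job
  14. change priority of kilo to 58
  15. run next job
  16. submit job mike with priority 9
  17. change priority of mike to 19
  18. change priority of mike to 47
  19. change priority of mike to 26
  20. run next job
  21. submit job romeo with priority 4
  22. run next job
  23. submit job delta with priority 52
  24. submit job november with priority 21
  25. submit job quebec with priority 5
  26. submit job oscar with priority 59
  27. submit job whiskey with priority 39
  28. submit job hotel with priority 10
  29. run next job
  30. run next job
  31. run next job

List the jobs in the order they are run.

[golf, india, uniform, tango, kilo, mike, romeo, quebec, hotel, november]

add uniform (priority 3) → {uniform:3}
add golf (priority 15) → {uniform:3, golf:15}
update uniform to priority 18 → {golf:15, uniform:18}
run next job → golf; now {uniform:18}
update uniform to priority 17 → {uniform:17}
update uniform to priority 28 → {uniform:28}
add india (priority 16) → {india:16, uniform:28}
add tango (priority 29) → {india:16, uniform:28, tango:29}
update india to priority 27 → {india:27, uniform:28, tango:29}
run next job → india; now {uniform:28, tango:29}
add kilo (priority 30) → {uniform:28, tango:29, kilo:30}
run next job → uniform; now {tango:29, kilo:30}
run next job → tango; now {kilo:30}
update kilo to priority 58 → {kilo:58}
run next job → kilo; now {}
add mike (priority 9) → {mike:9}
update mike to priority 19 → {mike:19}
update mike to priority 47 → {mike:47}
update mike to priority 26 → {mike:26}
run next job → mike; now {}
add romeo (priority 4) → {romeo:4}
run next job → romeo; now {}
add delta (priority 52) → {delta:52}
add november (priority 21) → {november:21, delta:52}
add quebec (priority 5) → {quebec:5, november:21, delta:52}
add oscar (priority 59) → {quebec:5, november:21, delta:52, oscar:59}
add whiskey (priority 39) → {quebec:5, november:21, whiskey:39, delta:52, oscar:59}
add hotel (priority 10) → {quebec:5, hotel:10, november:21, whiskey:39, delta:52, oscar:59}
run next job → quebec; now {hotel:10, november:21, whiskey:39, delta:52, oscar:59}
run next job → hotel; now {november:21, whiskey:39, delta:52, oscar:59}
run next job → november; now {whiskey:39, delta:52, oscar:59}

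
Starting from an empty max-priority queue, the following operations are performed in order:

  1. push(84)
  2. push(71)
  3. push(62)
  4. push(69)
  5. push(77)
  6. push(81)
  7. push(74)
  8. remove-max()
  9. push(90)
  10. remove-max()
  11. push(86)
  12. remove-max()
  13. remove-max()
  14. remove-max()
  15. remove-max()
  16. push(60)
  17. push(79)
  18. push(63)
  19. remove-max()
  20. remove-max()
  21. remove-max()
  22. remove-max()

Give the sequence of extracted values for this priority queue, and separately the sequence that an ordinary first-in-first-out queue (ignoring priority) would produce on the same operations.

insert 84 → {84}
insert 71 → {84, 71}
insert 62 → {84, 71, 62}
insert 69 → {84, 71, 69, 62}
insert 77 → {84, 77, 71, 69, 62}
insert 81 → {84, 81, 77, 71, 69, 62}
insert 74 → {84, 81, 77, 74, 71, 69, 62}
remove-max → 84; now {81, 77, 74, 71, 69, 62}
insert 90 → {90, 81, 77, 74, 71, 69, 62}
remove-max → 90; now {81, 77, 74, 71, 69, 62}
insert 86 → {86, 81, 77, 74, 71, 69, 62}
remove-max → 86; now {81, 77, 74, 71, 69, 62}
remove-max → 81; now {77, 74, 71, 69, 62}
remove-max → 77; now {74, 71, 69, 62}
remove-max → 74; now {71, 69, 62}
insert 60 → {71, 69, 62, 60}
insert 79 → {79, 71, 69, 62, 60}
insert 63 → {79, 71, 69, 63, 62, 60}
remove-max → 79; now {71, 69, 63, 62, 60}
remove-max → 71; now {69, 63, 62, 60}
remove-max → 69; now {63, 62, 60}
remove-max → 63; now {62, 60}

priority queue: 84 → 90 → 86 → 81 → 77 → 74 → 79 → 71 → 69 → 63; FIFO queue: [84, 71, 62, 69, 77, 81, 74, 90, 86, 60]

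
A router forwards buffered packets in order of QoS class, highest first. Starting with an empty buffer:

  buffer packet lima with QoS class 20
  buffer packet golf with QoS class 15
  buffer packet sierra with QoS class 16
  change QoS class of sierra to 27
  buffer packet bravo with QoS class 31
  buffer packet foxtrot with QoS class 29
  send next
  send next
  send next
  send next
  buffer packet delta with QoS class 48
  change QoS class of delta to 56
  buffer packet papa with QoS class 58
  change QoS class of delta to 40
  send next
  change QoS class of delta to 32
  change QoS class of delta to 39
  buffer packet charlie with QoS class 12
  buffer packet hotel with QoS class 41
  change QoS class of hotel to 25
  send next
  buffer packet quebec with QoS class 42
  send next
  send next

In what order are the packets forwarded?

bravo → foxtrot → sierra → lima → papa → delta → quebec → hotel

add lima (QoS class 20) → {lima:20}
add golf (QoS class 15) → {lima:20, golf:15}
add sierra (QoS class 16) → {lima:20, sierra:16, golf:15}
update sierra to QoS class 27 → {sierra:27, lima:20, golf:15}
add bravo (QoS class 31) → {bravo:31, sierra:27, lima:20, golf:15}
add foxtrot (QoS class 29) → {bravo:31, foxtrot:29, sierra:27, lima:20, golf:15}
send next → bravo; now {foxtrot:29, sierra:27, lima:20, golf:15}
send next → foxtrot; now {sierra:27, lima:20, golf:15}
send next → sierra; now {lima:20, golf:15}
send next → lima; now {golf:15}
add delta (QoS class 48) → {delta:48, golf:15}
update delta to QoS class 56 → {delta:56, golf:15}
add papa (QoS class 58) → {papa:58, delta:56, golf:15}
update delta to QoS class 40 → {papa:58, delta:40, golf:15}
send next → papa; now {delta:40, golf:15}
update delta to QoS class 32 → {delta:32, golf:15}
update delta to QoS class 39 → {delta:39, golf:15}
add charlie (QoS class 12) → {delta:39, golf:15, charlie:12}
add hotel (QoS class 41) → {hotel:41, delta:39, golf:15, charlie:12}
update hotel to QoS class 25 → {delta:39, hotel:25, golf:15, charlie:12}
send next → delta; now {hotel:25, golf:15, charlie:12}
add quebec (QoS class 42) → {quebec:42, hotel:25, golf:15, charlie:12}
send next → quebec; now {hotel:25, golf:15, charlie:12}
send next → hotel; now {golf:15, charlie:12}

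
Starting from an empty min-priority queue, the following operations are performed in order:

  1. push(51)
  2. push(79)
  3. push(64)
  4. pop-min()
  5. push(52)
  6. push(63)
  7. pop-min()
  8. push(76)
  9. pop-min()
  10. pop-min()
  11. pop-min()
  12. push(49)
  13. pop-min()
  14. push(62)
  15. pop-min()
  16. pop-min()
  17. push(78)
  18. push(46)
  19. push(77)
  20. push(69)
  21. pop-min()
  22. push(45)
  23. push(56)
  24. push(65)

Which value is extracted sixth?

49

insert 51 → {51}
insert 79 → {51, 79}
insert 64 → {51, 64, 79}
pop-min → 51; now {64, 79}
insert 52 → {52, 64, 79}
insert 63 → {52, 63, 64, 79}
pop-min → 52; now {63, 64, 79}
insert 76 → {63, 64, 76, 79}
pop-min → 63; now {64, 76, 79}
pop-min → 64; now {76, 79}
pop-min → 76; now {79}
insert 49 → {49, 79}
pop-min → 49; now {79}
insert 62 → {62, 79}
pop-min → 62; now {79}
pop-min → 79; now {}
insert 78 → {78}
insert 46 → {46, 78}
insert 77 → {46, 77, 78}
insert 69 → {46, 69, 77, 78}
pop-min → 46; now {69, 77, 78}
insert 45 → {45, 69, 77, 78}
insert 56 → {45, 56, 69, 77, 78}
insert 65 → {45, 56, 65, 69, 77, 78}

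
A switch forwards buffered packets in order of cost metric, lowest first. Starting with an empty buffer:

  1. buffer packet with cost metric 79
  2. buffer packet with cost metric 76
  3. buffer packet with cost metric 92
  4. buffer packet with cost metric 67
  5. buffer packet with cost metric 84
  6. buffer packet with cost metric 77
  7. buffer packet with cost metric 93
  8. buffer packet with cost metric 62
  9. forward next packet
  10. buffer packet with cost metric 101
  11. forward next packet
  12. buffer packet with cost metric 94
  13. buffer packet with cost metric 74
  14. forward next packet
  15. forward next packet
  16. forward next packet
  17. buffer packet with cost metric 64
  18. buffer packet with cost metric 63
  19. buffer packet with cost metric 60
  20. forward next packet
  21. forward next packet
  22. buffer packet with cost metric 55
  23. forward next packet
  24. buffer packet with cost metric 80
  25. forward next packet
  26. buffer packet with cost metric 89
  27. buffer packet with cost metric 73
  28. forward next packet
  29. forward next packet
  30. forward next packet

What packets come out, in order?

62 → 67 → 74 → 76 → 77 → 60 → 63 → 55 → 64 → 73 → 79 → 80

insert 79 → {79}
insert 76 → {76, 79}
insert 92 → {76, 79, 92}
insert 67 → {67, 76, 79, 92}
insert 84 → {67, 76, 79, 84, 92}
insert 77 → {67, 76, 77, 79, 84, 92}
insert 93 → {67, 76, 77, 79, 84, 92, 93}
insert 62 → {62, 67, 76, 77, 79, 84, 92, 93}
forward next packet → 62; now {67, 76, 77, 79, 84, 92, 93}
insert 101 → {67, 76, 77, 79, 84, 92, 93, 101}
forward next packet → 67; now {76, 77, 79, 84, 92, 93, 101}
insert 94 → {76, 77, 79, 84, 92, 93, 94, 101}
insert 74 → {74, 76, 77, 79, 84, 92, 93, 94, 101}
forward next packet → 74; now {76, 77, 79, 84, 92, 93, 94, 101}
forward next packet → 76; now {77, 79, 84, 92, 93, 94, 101}
forward next packet → 77; now {79, 84, 92, 93, 94, 101}
insert 64 → {64, 79, 84, 92, 93, 94, 101}
insert 63 → {63, 64, 79, 84, 92, 93, 94, 101}
insert 60 → {60, 63, 64, 79, 84, 92, 93, 94, 101}
forward next packet → 60; now {63, 64, 79, 84, 92, 93, 94, 101}
forward next packet → 63; now {64, 79, 84, 92, 93, 94, 101}
insert 55 → {55, 64, 79, 84, 92, 93, 94, 101}
forward next packet → 55; now {64, 79, 84, 92, 93, 94, 101}
insert 80 → {64, 79, 80, 84, 92, 93, 94, 101}
forward next packet → 64; now {79, 80, 84, 92, 93, 94, 101}
insert 89 → {79, 80, 84, 89, 92, 93, 94, 101}
insert 73 → {73, 79, 80, 84, 89, 92, 93, 94, 101}
forward next packet → 73; now {79, 80, 84, 89, 92, 93, 94, 101}
forward next packet → 79; now {80, 84, 89, 92, 93, 94, 101}
forward next packet → 80; now {84, 89, 92, 93, 94, 101}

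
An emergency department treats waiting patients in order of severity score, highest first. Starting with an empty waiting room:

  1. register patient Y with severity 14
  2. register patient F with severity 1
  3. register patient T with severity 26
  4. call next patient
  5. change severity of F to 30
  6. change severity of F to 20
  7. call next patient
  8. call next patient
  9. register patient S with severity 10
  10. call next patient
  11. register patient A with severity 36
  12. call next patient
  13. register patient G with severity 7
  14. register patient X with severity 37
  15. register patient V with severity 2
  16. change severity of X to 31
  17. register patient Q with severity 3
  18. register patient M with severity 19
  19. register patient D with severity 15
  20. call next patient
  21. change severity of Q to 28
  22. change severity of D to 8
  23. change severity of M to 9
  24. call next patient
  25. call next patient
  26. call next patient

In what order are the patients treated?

add Y (severity 14) → {Y:14}
add F (severity 1) → {Y:14, F:1}
add T (severity 26) → {T:26, Y:14, F:1}
call next patient → T; now {Y:14, F:1}
update F to severity 30 → {F:30, Y:14}
update F to severity 20 → {F:20, Y:14}
call next patient → F; now {Y:14}
call next patient → Y; now {}
add S (severity 10) → {S:10}
call next patient → S; now {}
add A (severity 36) → {A:36}
call next patient → A; now {}
add G (severity 7) → {G:7}
add X (severity 37) → {X:37, G:7}
add V (severity 2) → {X:37, G:7, V:2}
update X to severity 31 → {X:31, G:7, V:2}
add Q (severity 3) → {X:31, G:7, Q:3, V:2}
add M (severity 19) → {X:31, M:19, G:7, Q:3, V:2}
add D (severity 15) → {X:31, M:19, D:15, G:7, Q:3, V:2}
call next patient → X; now {M:19, D:15, G:7, Q:3, V:2}
update Q to severity 28 → {Q:28, M:19, D:15, G:7, V:2}
update D to severity 8 → {Q:28, M:19, D:8, G:7, V:2}
update M to severity 9 → {Q:28, M:9, D:8, G:7, V:2}
call next patient → Q; now {M:9, D:8, G:7, V:2}
call next patient → M; now {D:8, G:7, V:2}
call next patient → D; now {G:7, V:2}

T → F → Y → S → A → X → Q → M → D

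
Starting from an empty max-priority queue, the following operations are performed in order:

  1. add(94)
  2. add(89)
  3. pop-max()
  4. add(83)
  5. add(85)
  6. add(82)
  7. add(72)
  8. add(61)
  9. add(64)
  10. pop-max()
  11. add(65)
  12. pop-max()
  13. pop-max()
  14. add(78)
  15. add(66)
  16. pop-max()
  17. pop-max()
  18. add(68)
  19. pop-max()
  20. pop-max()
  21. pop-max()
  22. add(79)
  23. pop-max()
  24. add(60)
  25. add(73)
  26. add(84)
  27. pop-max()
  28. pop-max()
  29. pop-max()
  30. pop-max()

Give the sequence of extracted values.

insert 94 → {94}
insert 89 → {94, 89}
pop-max → 94; now {89}
insert 83 → {89, 83}
insert 85 → {89, 85, 83}
insert 82 → {89, 85, 83, 82}
insert 72 → {89, 85, 83, 82, 72}
insert 61 → {89, 85, 83, 82, 72, 61}
insert 64 → {89, 85, 83, 82, 72, 64, 61}
pop-max → 89; now {85, 83, 82, 72, 64, 61}
insert 65 → {85, 83, 82, 72, 65, 64, 61}
pop-max → 85; now {83, 82, 72, 65, 64, 61}
pop-max → 83; now {82, 72, 65, 64, 61}
insert 78 → {82, 78, 72, 65, 64, 61}
insert 66 → {82, 78, 72, 66, 65, 64, 61}
pop-max → 82; now {78, 72, 66, 65, 64, 61}
pop-max → 78; now {72, 66, 65, 64, 61}
insert 68 → {72, 68, 66, 65, 64, 61}
pop-max → 72; now {68, 66, 65, 64, 61}
pop-max → 68; now {66, 65, 64, 61}
pop-max → 66; now {65, 64, 61}
insert 79 → {79, 65, 64, 61}
pop-max → 79; now {65, 64, 61}
insert 60 → {65, 64, 61, 60}
insert 73 → {73, 65, 64, 61, 60}
insert 84 → {84, 73, 65, 64, 61, 60}
pop-max → 84; now {73, 65, 64, 61, 60}
pop-max → 73; now {65, 64, 61, 60}
pop-max → 65; now {64, 61, 60}
pop-max → 64; now {61, 60}

94 → 89 → 85 → 83 → 82 → 78 → 72 → 68 → 66 → 79 → 84 → 73 → 65 → 64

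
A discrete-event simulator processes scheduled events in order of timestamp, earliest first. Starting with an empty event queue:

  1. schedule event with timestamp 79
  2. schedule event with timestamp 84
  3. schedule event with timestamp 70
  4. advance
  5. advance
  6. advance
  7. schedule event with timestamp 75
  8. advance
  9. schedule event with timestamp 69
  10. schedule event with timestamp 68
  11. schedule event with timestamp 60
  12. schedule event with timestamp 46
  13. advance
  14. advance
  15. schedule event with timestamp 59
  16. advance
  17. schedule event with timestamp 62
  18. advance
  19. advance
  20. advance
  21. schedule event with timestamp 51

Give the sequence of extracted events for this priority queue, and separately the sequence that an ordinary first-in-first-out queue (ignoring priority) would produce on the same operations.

insert 79 → {79}
insert 84 → {79, 84}
insert 70 → {70, 79, 84}
advance → 70; now {79, 84}
advance → 79; now {84}
advance → 84; now {}
insert 75 → {75}
advance → 75; now {}
insert 69 → {69}
insert 68 → {68, 69}
insert 60 → {60, 68, 69}
insert 46 → {46, 60, 68, 69}
advance → 46; now {60, 68, 69}
advance → 60; now {68, 69}
insert 59 → {59, 68, 69}
advance → 59; now {68, 69}
insert 62 → {62, 68, 69}
advance → 62; now {68, 69}
advance → 68; now {69}
advance → 69; now {}
insert 51 → {51}

priority queue: 70 → 79 → 84 → 75 → 46 → 60 → 59 → 62 → 68 → 69; FIFO queue: 79, 84, 70, 75, 69, 68, 60, 46, 59, 62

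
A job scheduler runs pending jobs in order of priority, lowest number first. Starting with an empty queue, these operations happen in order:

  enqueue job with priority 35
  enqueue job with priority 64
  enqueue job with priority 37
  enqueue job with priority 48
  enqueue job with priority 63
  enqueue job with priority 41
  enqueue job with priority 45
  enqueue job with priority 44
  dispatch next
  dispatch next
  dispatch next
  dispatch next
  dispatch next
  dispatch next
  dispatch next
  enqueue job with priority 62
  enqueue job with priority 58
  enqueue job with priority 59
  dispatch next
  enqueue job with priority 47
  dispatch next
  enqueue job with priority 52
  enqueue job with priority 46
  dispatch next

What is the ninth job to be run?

47

insert 35 → {35}
insert 64 → {35, 64}
insert 37 → {35, 37, 64}
insert 48 → {35, 37, 48, 64}
insert 63 → {35, 37, 48, 63, 64}
insert 41 → {35, 37, 41, 48, 63, 64}
insert 45 → {35, 37, 41, 45, 48, 63, 64}
insert 44 → {35, 37, 41, 44, 45, 48, 63, 64}
dispatch next → 35; now {37, 41, 44, 45, 48, 63, 64}
dispatch next → 37; now {41, 44, 45, 48, 63, 64}
dispatch next → 41; now {44, 45, 48, 63, 64}
dispatch next → 44; now {45, 48, 63, 64}
dispatch next → 45; now {48, 63, 64}
dispatch next → 48; now {63, 64}
dispatch next → 63; now {64}
insert 62 → {62, 64}
insert 58 → {58, 62, 64}
insert 59 → {58, 59, 62, 64}
dispatch next → 58; now {59, 62, 64}
insert 47 → {47, 59, 62, 64}
dispatch next → 47; now {59, 62, 64}
insert 52 → {52, 59, 62, 64}
insert 46 → {46, 52, 59, 62, 64}
dispatch next → 46; now {52, 59, 62, 64}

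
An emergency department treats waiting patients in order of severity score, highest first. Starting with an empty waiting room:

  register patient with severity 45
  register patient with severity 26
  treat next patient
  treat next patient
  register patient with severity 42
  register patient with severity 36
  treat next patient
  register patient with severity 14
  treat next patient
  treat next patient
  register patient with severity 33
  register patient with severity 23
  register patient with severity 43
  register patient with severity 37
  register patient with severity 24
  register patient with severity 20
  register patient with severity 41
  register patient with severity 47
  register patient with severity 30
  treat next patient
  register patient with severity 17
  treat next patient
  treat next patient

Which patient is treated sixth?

47

insert 45 → {45}
insert 26 → {45, 26}
treat next patient → 45; now {26}
treat next patient → 26; now {}
insert 42 → {42}
insert 36 → {42, 36}
treat next patient → 42; now {36}
insert 14 → {36, 14}
treat next patient → 36; now {14}
treat next patient → 14; now {}
insert 33 → {33}
insert 23 → {33, 23}
insert 43 → {43, 33, 23}
insert 37 → {43, 37, 33, 23}
insert 24 → {43, 37, 33, 24, 23}
insert 20 → {43, 37, 33, 24, 23, 20}
insert 41 → {43, 41, 37, 33, 24, 23, 20}
insert 47 → {47, 43, 41, 37, 33, 24, 23, 20}
insert 30 → {47, 43, 41, 37, 33, 30, 24, 23, 20}
treat next patient → 47; now {43, 41, 37, 33, 30, 24, 23, 20}
insert 17 → {43, 41, 37, 33, 30, 24, 23, 20, 17}
treat next patient → 43; now {41, 37, 33, 30, 24, 23, 20, 17}
treat next patient → 41; now {37, 33, 30, 24, 23, 20, 17}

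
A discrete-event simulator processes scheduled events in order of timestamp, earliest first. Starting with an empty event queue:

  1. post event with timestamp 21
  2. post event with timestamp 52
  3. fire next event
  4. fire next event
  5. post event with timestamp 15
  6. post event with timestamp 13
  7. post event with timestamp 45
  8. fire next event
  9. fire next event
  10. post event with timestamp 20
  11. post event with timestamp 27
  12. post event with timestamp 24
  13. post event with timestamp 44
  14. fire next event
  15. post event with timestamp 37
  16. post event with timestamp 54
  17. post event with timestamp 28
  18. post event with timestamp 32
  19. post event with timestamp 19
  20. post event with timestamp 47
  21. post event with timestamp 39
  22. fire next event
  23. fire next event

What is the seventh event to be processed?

24

insert 21 → {21}
insert 52 → {21, 52}
fire next event → 21; now {52}
fire next event → 52; now {}
insert 15 → {15}
insert 13 → {13, 15}
insert 45 → {13, 15, 45}
fire next event → 13; now {15, 45}
fire next event → 15; now {45}
insert 20 → {20, 45}
insert 27 → {20, 27, 45}
insert 24 → {20, 24, 27, 45}
insert 44 → {20, 24, 27, 44, 45}
fire next event → 20; now {24, 27, 44, 45}
insert 37 → {24, 27, 37, 44, 45}
insert 54 → {24, 27, 37, 44, 45, 54}
insert 28 → {24, 27, 28, 37, 44, 45, 54}
insert 32 → {24, 27, 28, 32, 37, 44, 45, 54}
insert 19 → {19, 24, 27, 28, 32, 37, 44, 45, 54}
insert 47 → {19, 24, 27, 28, 32, 37, 44, 45, 47, 54}
insert 39 → {19, 24, 27, 28, 32, 37, 39, 44, 45, 47, 54}
fire next event → 19; now {24, 27, 28, 32, 37, 39, 44, 45, 47, 54}
fire next event → 24; now {27, 28, 32, 37, 39, 44, 45, 47, 54}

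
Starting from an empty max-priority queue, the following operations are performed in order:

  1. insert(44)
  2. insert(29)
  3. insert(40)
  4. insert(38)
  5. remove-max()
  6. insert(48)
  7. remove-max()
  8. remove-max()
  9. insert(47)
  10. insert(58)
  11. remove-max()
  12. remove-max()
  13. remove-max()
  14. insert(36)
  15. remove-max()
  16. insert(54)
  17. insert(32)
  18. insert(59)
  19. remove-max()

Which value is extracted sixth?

insert 44 → {44}
insert 29 → {44, 29}
insert 40 → {44, 40, 29}
insert 38 → {44, 40, 38, 29}
remove-max → 44; now {40, 38, 29}
insert 48 → {48, 40, 38, 29}
remove-max → 48; now {40, 38, 29}
remove-max → 40; now {38, 29}
insert 47 → {47, 38, 29}
insert 58 → {58, 47, 38, 29}
remove-max → 58; now {47, 38, 29}
remove-max → 47; now {38, 29}
remove-max → 38; now {29}
insert 36 → {36, 29}
remove-max → 36; now {29}
insert 54 → {54, 29}
insert 32 → {54, 32, 29}
insert 59 → {59, 54, 32, 29}
remove-max → 59; now {54, 32, 29}

38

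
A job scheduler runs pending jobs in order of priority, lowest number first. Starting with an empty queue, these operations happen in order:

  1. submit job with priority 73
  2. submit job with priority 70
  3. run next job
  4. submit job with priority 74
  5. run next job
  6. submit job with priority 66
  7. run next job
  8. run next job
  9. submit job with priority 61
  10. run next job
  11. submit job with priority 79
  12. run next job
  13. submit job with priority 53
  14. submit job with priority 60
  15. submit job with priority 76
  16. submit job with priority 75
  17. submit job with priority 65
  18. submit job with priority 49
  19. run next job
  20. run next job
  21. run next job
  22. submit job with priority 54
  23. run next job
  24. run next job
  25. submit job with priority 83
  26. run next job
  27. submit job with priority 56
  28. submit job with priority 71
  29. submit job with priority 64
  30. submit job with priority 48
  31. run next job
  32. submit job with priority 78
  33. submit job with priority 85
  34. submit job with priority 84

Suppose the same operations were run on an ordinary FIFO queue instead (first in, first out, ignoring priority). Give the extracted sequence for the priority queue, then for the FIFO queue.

priority queue: 70 → 73 → 66 → 74 → 61 → 79 → 49 → 53 → 60 → 54 → 65 → 75 → 48; FIFO queue: 73, 70, 74, 66, 61, 79, 53, 60, 76, 75, 65, 49, 54

insert 73 → {73}
insert 70 → {70, 73}
run next job → 70; now {73}
insert 74 → {73, 74}
run next job → 73; now {74}
insert 66 → {66, 74}
run next job → 66; now {74}
run next job → 74; now {}
insert 61 → {61}
run next job → 61; now {}
insert 79 → {79}
run next job → 79; now {}
insert 53 → {53}
insert 60 → {53, 60}
insert 76 → {53, 60, 76}
insert 75 → {53, 60, 75, 76}
insert 65 → {53, 60, 65, 75, 76}
insert 49 → {49, 53, 60, 65, 75, 76}
run next job → 49; now {53, 60, 65, 75, 76}
run next job → 53; now {60, 65, 75, 76}
run next job → 60; now {65, 75, 76}
insert 54 → {54, 65, 75, 76}
run next job → 54; now {65, 75, 76}
run next job → 65; now {75, 76}
insert 83 → {75, 76, 83}
run next job → 75; now {76, 83}
insert 56 → {56, 76, 83}
insert 71 → {56, 71, 76, 83}
insert 64 → {56, 64, 71, 76, 83}
insert 48 → {48, 56, 64, 71, 76, 83}
run next job → 48; now {56, 64, 71, 76, 83}
insert 78 → {56, 64, 71, 76, 78, 83}
insert 85 → {56, 64, 71, 76, 78, 83, 85}
insert 84 → {56, 64, 71, 76, 78, 83, 84, 85}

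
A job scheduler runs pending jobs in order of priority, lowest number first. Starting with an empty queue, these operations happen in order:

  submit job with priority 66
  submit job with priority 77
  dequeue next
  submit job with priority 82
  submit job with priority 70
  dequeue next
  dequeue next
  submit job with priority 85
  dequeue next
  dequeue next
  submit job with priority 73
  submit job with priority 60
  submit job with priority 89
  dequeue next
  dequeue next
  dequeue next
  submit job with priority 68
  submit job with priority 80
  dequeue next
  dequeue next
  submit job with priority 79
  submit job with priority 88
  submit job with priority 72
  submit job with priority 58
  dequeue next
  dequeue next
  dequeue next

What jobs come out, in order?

[66, 70, 77, 82, 85, 60, 73, 89, 68, 80, 58, 72, 79]

insert 66 → {66}
insert 77 → {66, 77}
dequeue next → 66; now {77}
insert 82 → {77, 82}
insert 70 → {70, 77, 82}
dequeue next → 70; now {77, 82}
dequeue next → 77; now {82}
insert 85 → {82, 85}
dequeue next → 82; now {85}
dequeue next → 85; now {}
insert 73 → {73}
insert 60 → {60, 73}
insert 89 → {60, 73, 89}
dequeue next → 60; now {73, 89}
dequeue next → 73; now {89}
dequeue next → 89; now {}
insert 68 → {68}
insert 80 → {68, 80}
dequeue next → 68; now {80}
dequeue next → 80; now {}
insert 79 → {79}
insert 88 → {79, 88}
insert 72 → {72, 79, 88}
insert 58 → {58, 72, 79, 88}
dequeue next → 58; now {72, 79, 88}
dequeue next → 72; now {79, 88}
dequeue next → 79; now {88}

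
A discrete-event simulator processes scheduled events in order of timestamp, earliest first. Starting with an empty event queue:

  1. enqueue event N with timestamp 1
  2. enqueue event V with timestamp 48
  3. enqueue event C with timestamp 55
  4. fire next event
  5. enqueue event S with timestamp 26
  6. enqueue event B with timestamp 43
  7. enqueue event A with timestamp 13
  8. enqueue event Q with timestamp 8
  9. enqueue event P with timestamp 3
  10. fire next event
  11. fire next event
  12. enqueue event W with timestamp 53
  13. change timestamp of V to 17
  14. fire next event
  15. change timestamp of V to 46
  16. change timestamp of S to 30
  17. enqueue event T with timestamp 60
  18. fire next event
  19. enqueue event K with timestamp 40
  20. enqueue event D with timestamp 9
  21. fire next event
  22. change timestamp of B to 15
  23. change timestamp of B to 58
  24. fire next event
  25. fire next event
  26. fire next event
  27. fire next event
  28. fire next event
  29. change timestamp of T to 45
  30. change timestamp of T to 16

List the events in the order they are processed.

N, P, Q, A, S, D, K, V, W, C, B

add N (timestamp 1) → {N:1}
add V (timestamp 48) → {N:1, V:48}
add C (timestamp 55) → {N:1, V:48, C:55}
fire next event → N; now {V:48, C:55}
add S (timestamp 26) → {S:26, V:48, C:55}
add B (timestamp 43) → {S:26, B:43, V:48, C:55}
add A (timestamp 13) → {A:13, S:26, B:43, V:48, C:55}
add Q (timestamp 8) → {Q:8, A:13, S:26, B:43, V:48, C:55}
add P (timestamp 3) → {P:3, Q:8, A:13, S:26, B:43, V:48, C:55}
fire next event → P; now {Q:8, A:13, S:26, B:43, V:48, C:55}
fire next event → Q; now {A:13, S:26, B:43, V:48, C:55}
add W (timestamp 53) → {A:13, S:26, B:43, V:48, W:53, C:55}
update V to timestamp 17 → {A:13, V:17, S:26, B:43, W:53, C:55}
fire next event → A; now {V:17, S:26, B:43, W:53, C:55}
update V to timestamp 46 → {S:26, B:43, V:46, W:53, C:55}
update S to timestamp 30 → {S:30, B:43, V:46, W:53, C:55}
add T (timestamp 60) → {S:30, B:43, V:46, W:53, C:55, T:60}
fire next event → S; now {B:43, V:46, W:53, C:55, T:60}
add K (timestamp 40) → {K:40, B:43, V:46, W:53, C:55, T:60}
add D (timestamp 9) → {D:9, K:40, B:43, V:46, W:53, C:55, T:60}
fire next event → D; now {K:40, B:43, V:46, W:53, C:55, T:60}
update B to timestamp 15 → {B:15, K:40, V:46, W:53, C:55, T:60}
update B to timestamp 58 → {K:40, V:46, W:53, C:55, B:58, T:60}
fire next event → K; now {V:46, W:53, C:55, B:58, T:60}
fire next event → V; now {W:53, C:55, B:58, T:60}
fire next event → W; now {C:55, B:58, T:60}
fire next event → C; now {B:58, T:60}
fire next event → B; now {T:60}
update T to timestamp 45 → {T:45}
update T to timestamp 16 → {T:16}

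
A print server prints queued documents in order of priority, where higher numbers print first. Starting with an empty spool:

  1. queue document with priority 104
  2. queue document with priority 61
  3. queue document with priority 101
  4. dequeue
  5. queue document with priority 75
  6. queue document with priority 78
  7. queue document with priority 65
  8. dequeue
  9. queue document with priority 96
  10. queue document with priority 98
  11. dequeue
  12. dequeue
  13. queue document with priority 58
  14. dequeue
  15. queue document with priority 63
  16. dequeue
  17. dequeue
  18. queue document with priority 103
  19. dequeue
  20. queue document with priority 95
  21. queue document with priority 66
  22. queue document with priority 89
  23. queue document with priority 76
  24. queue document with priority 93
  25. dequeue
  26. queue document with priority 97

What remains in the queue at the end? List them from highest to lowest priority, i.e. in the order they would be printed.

insert 104 → {104}
insert 61 → {104, 61}
insert 101 → {104, 101, 61}
dequeue → 104; now {101, 61}
insert 75 → {101, 75, 61}
insert 78 → {101, 78, 75, 61}
insert 65 → {101, 78, 75, 65, 61}
dequeue → 101; now {78, 75, 65, 61}
insert 96 → {96, 78, 75, 65, 61}
insert 98 → {98, 96, 78, 75, 65, 61}
dequeue → 98; now {96, 78, 75, 65, 61}
dequeue → 96; now {78, 75, 65, 61}
insert 58 → {78, 75, 65, 61, 58}
dequeue → 78; now {75, 65, 61, 58}
insert 63 → {75, 65, 63, 61, 58}
dequeue → 75; now {65, 63, 61, 58}
dequeue → 65; now {63, 61, 58}
insert 103 → {103, 63, 61, 58}
dequeue → 103; now {63, 61, 58}
insert 95 → {95, 63, 61, 58}
insert 66 → {95, 66, 63, 61, 58}
insert 89 → {95, 89, 66, 63, 61, 58}
insert 76 → {95, 89, 76, 66, 63, 61, 58}
insert 93 → {95, 93, 89, 76, 66, 63, 61, 58}
dequeue → 95; now {93, 89, 76, 66, 63, 61, 58}
insert 97 → {97, 93, 89, 76, 66, 63, 61, 58}

[97, 93, 89, 76, 66, 63, 61, 58]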